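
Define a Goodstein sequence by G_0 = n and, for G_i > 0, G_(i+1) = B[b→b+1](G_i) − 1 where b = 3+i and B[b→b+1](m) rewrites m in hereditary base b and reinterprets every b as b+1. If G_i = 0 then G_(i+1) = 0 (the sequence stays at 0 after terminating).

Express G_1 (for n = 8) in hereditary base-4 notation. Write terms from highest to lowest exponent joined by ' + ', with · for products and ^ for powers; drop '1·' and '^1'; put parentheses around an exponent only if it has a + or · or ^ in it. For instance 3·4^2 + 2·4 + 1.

2·4 + 1

G_0 = 8. HB_3(8) = 2·3 + 2. Bump = 10. G_1 = 9.
G_1 = 9. HB_4(9) = 2·4 + 1. Bump = 11. G_2 = 10.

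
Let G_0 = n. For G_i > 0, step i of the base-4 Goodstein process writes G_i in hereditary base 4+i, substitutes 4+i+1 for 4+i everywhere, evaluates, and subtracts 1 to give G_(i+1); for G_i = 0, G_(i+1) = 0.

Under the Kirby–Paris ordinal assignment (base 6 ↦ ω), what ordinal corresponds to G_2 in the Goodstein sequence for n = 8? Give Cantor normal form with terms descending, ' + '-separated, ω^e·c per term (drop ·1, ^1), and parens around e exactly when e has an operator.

ω + 3

(0) 8|_4 = 2·4 ↦ 2·5|_5 = 10 ⇒ 9
(1) 9|_5 = 5 + 4 ↦ 6 + 4|_6 = 10 ⇒ 9
(2) 9|_6 = 6 + 3 ↦ 7 + 3|_7 = 10 ⇒ 9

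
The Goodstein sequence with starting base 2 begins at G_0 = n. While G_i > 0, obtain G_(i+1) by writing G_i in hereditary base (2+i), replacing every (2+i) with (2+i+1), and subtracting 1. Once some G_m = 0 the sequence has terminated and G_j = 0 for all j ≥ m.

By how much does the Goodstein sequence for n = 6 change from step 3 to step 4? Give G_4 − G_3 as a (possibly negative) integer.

43530

G_0=6  [base 2] 2^2 + 2  →[2↦3]→  3^3 + 3 = 30  −1 ⇒ G_1=29
G_1=29  [base 3] 3^3 + 2  →[3↦4]→  4^4 + 2 = 258  −1 ⇒ G_2=257
G_2=257  [base 4] 4^4 + 1  →[4↦5]→  5^5 + 1 = 3126  −1 ⇒ G_3=3125
G_3=3125  [base 5] 5^5  →[5↦6]→  6^6 = 46656  −1 ⇒ G_4=46655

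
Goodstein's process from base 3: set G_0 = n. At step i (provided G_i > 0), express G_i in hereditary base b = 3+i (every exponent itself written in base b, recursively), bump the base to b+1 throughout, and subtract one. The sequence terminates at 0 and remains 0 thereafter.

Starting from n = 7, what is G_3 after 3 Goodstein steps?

9

step 0: 7 = 2·3 + 1; sub 4 for 3: 2·4 + 1; = 9; G_1 = 9−1 = 8
step 1: 8 = 2·4; sub 5 for 4: 2·5; = 10; G_2 = 10−1 = 9
step 2: 9 = 5 + 4; sub 6 for 5: 6 + 4; = 10; G_3 = 10−1 = 9
step 3: 9 = 6 + 3; sub 7 for 6: 7 + 3; = 10; G_4 = 10−1 = 9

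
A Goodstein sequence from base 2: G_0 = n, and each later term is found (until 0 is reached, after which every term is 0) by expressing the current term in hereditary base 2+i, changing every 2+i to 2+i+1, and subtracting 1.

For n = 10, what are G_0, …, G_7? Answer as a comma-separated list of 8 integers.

10, 83, 1025, 15625, 279935, 4215754, 84073323, 1937434592

G_0 = 10. HB_2(10) = 2^(2 + 1) + 2. Bump = 84. G_1 = 83.
G_1 = 83. HB_3(83) = 3^(3 + 1) + 2. Bump = 1026. G_2 = 1025.
G_2 = 1025. HB_4(1025) = 4^(4 + 1) + 1. Bump = 15626. G_3 = 15625.
G_3 = 15625. HB_5(15625) = 5^(5 + 1). Bump = 279936. G_4 = 279935.
G_4 = 279935. HB_6(279935) = 5·6^6 + 5·6^5 + 5·6^4 + 5·6^3 + 5·6^2 + 5·6 + 5. Bump = 4215755. G_5 = 4215754.
G_5 = 4215754. HB_7(4215754) = 5·7^7 + 5·7^5 + 5·7^4 + 5·7^3 + 5·7^2 + 5·7 + 4. Bump = 84073324. G_6 = 84073323.
G_6 = 84073323. HB_8(84073323) = 5·8^8 + 5·8^5 + 5·8^4 + 5·8^3 + 5·8^2 + 5·8 + 3. Bump = 1937434593. G_7 = 1937434592.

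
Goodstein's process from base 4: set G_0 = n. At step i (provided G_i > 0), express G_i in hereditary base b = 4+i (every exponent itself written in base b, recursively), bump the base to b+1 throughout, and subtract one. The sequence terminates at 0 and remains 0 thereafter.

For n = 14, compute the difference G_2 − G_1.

i=0: 14 = 3·4 + 2 (b=4); 4→5: 3·5 + 2 = 17; 17−1 = 16
i=1: 16 = 3·5 + 1 (b=5); 5→6: 3·6 + 1 = 19; 19−1 = 18

2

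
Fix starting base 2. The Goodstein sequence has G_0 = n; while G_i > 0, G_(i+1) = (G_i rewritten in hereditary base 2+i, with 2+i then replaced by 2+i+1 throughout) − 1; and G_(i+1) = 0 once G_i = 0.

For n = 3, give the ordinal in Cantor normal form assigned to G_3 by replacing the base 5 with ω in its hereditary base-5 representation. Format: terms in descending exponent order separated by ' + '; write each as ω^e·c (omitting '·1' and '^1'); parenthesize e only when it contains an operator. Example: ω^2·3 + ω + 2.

(0) 3|_2 = 2 + 1 ↦ 3 + 1|_3 = 4 ⇒ 3
(1) 3|_3 = 3 ↦ 4|_4 = 4 ⇒ 3
(2) 3|_4 = 3 ↦ 3|_5 = 3 ⇒ 2
(3) 2|_5 = 2 ↦ 2|_6 = 2 ⇒ 1

2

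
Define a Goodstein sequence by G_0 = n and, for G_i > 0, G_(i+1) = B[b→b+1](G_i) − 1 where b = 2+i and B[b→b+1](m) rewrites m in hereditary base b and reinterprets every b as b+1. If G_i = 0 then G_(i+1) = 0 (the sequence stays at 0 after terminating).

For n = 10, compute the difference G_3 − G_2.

i=0: 10 = 2^(2 + 1) + 2 (b=2); 2→3: 3^(3 + 1) + 3 = 84; 84−1 = 83
i=1: 83 = 3^(3 + 1) + 2 (b=3); 3→4: 4^(4 + 1) + 2 = 1026; 1026−1 = 1025
i=2: 1025 = 4^(4 + 1) + 1 (b=4); 4→5: 5^(5 + 1) + 1 = 15626; 15626−1 = 15625

14600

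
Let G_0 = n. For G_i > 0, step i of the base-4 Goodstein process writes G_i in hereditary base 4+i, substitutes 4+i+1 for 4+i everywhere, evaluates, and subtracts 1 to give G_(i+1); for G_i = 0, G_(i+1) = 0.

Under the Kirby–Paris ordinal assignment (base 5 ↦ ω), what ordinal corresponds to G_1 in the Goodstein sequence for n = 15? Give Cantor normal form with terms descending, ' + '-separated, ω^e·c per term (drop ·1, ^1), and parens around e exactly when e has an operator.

ω·3 + 2

G_0=15  [base 4] 3·4 + 3  →[4↦5]→  3·5 + 3 = 18  −1 ⇒ G_1=17
G_1=17  [base 5] 3·5 + 2  →[5↦6]→  3·6 + 2 = 20  −1 ⇒ G_2=19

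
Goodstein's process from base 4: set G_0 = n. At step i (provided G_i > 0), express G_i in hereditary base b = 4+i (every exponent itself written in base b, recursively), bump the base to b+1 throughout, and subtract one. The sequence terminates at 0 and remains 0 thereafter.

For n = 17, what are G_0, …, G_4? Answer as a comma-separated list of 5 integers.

base 4: 17 = 4^2 + 1; at 5: 5^2 + 1 = 26; next = 25
base 5: 25 = 5^2; at 6: 6^2 = 36; next = 35
base 6: 35 = 5·6 + 5; at 7: 5·7 + 5 = 40; next = 39
base 7: 39 = 5·7 + 4; at 8: 5·8 + 4 = 44; next = 43

17, 25, 35, 39, 43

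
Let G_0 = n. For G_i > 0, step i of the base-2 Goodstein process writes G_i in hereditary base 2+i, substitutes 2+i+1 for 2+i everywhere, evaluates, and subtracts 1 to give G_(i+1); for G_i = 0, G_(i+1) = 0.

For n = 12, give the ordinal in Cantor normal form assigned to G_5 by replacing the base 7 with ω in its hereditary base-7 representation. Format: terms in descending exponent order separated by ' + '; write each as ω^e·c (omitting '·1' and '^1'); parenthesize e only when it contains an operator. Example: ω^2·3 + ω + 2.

(0) 12|_2 = 2^(2 + 1) + 2^2 ↦ 3^(3 + 1) + 3^3|_3 = 108 ⇒ 107
(1) 107|_3 = 3^(3 + 1) + 2·3^2 + 2·3 + 2 ↦ 4^(4 + 1) + 2·4^2 + 2·4 + 2|_4 = 1066 ⇒ 1065
(2) 1065|_4 = 4^(4 + 1) + 2·4^2 + 2·4 + 1 ↦ 5^(5 + 1) + 2·5^2 + 2·5 + 1|_5 = 15686 ⇒ 15685
(3) 15685|_5 = 5^(5 + 1) + 2·5^2 + 2·5 ↦ 6^(6 + 1) + 2·6^2 + 2·6|_6 = 280020 ⇒ 280019
(4) 280019|_6 = 6^(6 + 1) + 2·6^2 + 6 + 5 ↦ 7^(7 + 1) + 2·7^2 + 7 + 5|_7 = 5764911 ⇒ 5764910
(5) 5764910|_7 = 7^(7 + 1) + 2·7^2 + 7 + 4 ↦ 8^(8 + 1) + 2·8^2 + 8 + 4|_8 = 134217868 ⇒ 134217867

ω^(ω + 1) + ω^2·2 + ω + 4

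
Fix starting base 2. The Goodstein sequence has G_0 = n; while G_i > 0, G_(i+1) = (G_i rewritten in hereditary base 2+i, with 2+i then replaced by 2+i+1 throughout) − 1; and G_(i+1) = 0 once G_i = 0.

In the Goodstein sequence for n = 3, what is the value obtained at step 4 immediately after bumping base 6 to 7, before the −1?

base 2: 3 = 2 + 1; at 3: 3 + 1 = 4; next = 3
base 3: 3 = 3; at 4: 4 = 4; next = 3
base 4: 3 = 3; at 5: 3 = 3; next = 2
base 5: 2 = 2; at 6: 2 = 2; next = 1
base 6: 1 = 1; at 7: 1 = 1; next = 0

1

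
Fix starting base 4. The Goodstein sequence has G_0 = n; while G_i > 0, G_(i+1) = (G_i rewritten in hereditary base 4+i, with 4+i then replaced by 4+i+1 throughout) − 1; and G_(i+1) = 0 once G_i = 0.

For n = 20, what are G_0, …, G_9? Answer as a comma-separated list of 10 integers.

20, 29, 39, 51, 65, 81, 99, 107, 115, 123

base 4: 20 = 4^2 + 4; at 5: 5^2 + 5 = 30; next = 29
base 5: 29 = 5^2 + 4; at 6: 6^2 + 4 = 40; next = 39
base 6: 39 = 6^2 + 3; at 7: 7^2 + 3 = 52; next = 51
base 7: 51 = 7^2 + 2; at 8: 8^2 + 2 = 66; next = 65
base 8: 65 = 8^2 + 1; at 9: 9^2 + 1 = 82; next = 81
base 9: 81 = 9^2; at 10: 10^2 = 100; next = 99
base 10: 99 = 9·10 + 9; at 11: 9·11 + 9 = 108; next = 107
base 11: 107 = 9·11 + 8; at 12: 9·12 + 8 = 116; next = 115
base 12: 115 = 9·12 + 7; at 13: 9·13 + 7 = 124; next = 123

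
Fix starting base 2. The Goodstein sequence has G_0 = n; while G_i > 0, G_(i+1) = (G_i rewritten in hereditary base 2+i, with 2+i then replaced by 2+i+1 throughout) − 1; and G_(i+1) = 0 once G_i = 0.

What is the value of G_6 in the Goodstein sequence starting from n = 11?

134217727

i=0: 11 = 2^(2 + 1) + 2 + 1 (b=2); 2→3: 3^(3 + 1) + 3 + 1 = 85; 85−1 = 84
i=1: 84 = 3^(3 + 1) + 3 (b=3); 3→4: 4^(4 + 1) + 4 = 1028; 1028−1 = 1027
i=2: 1027 = 4^(4 + 1) + 3 (b=4); 4→5: 5^(5 + 1) + 3 = 15628; 15628−1 = 15627
i=3: 15627 = 5^(5 + 1) + 2 (b=5); 5→6: 6^(6 + 1) + 2 = 279938; 279938−1 = 279937
i=4: 279937 = 6^(6 + 1) + 1 (b=6); 6→7: 7^(7 + 1) + 1 = 5764802; 5764802−1 = 5764801
i=5: 5764801 = 7^(7 + 1) (b=7); 7→8: 8^(8 + 1) = 134217728; 134217728−1 = 134217727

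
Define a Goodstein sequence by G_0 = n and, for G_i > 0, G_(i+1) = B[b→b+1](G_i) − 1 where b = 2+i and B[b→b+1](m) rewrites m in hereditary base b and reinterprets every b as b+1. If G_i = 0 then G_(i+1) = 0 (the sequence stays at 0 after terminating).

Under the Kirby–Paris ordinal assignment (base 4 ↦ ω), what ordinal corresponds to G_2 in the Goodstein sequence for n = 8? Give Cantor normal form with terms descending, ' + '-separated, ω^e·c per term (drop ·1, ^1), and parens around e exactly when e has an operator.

ω^ω·2 + ω^2·2 + ω·2 + 1

8 —HB2→ 2^(2 + 1) —bump→ 3^(3 + 1) = 81 —(−1)→ 80
80 —HB3→ 2·3^3 + 2·3^2 + 2·3 + 2 —bump→ 2·4^4 + 2·4^2 + 2·4 + 2 = 554 —(−1)→ 553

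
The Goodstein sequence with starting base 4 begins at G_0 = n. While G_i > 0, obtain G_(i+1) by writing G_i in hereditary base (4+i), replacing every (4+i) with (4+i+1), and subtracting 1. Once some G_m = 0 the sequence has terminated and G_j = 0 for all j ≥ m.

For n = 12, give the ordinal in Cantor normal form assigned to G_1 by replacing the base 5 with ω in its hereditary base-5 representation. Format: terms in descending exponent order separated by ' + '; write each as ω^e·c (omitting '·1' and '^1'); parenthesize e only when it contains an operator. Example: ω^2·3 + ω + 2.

ω·2 + 4

12 —HB4→ 3·4 —bump→ 3·5 = 15 —(−1)→ 14
14 —HB5→ 2·5 + 4 —bump→ 2·6 + 4 = 16 —(−1)→ 15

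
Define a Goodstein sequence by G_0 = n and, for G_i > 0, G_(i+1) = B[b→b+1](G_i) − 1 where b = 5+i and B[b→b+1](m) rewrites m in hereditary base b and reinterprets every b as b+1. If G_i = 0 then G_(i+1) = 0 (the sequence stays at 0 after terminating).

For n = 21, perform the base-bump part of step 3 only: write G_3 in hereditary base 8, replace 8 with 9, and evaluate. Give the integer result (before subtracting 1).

i=0: 21 = 4·5 + 1 (b=5); 5→6: 4·6 + 1 = 25; 25−1 = 24
i=1: 24 = 4·6 (b=6); 6→7: 4·7 = 28; 28−1 = 27
i=2: 27 = 3·7 + 6 (b=7); 7→8: 3·8 + 6 = 30; 30−1 = 29
i=3: 29 = 3·8 + 5 (b=8); 8→9: 3·9 + 5 = 32; 32−1 = 31

32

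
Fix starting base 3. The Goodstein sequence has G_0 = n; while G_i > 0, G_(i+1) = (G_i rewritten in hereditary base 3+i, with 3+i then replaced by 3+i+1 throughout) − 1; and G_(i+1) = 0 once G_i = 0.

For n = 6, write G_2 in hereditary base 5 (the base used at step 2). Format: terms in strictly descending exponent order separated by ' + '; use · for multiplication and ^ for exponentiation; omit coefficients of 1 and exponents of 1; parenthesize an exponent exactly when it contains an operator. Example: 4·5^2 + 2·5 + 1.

step 0: 6 = 2·3; sub 4 for 3: 2·4; = 8; G_1 = 8−1 = 7
step 1: 7 = 4 + 3; sub 5 for 4: 5 + 3; = 8; G_2 = 8−1 = 7
step 2: 7 = 5 + 2; sub 6 for 5: 6 + 2; = 8; G_3 = 8−1 = 7

5 + 2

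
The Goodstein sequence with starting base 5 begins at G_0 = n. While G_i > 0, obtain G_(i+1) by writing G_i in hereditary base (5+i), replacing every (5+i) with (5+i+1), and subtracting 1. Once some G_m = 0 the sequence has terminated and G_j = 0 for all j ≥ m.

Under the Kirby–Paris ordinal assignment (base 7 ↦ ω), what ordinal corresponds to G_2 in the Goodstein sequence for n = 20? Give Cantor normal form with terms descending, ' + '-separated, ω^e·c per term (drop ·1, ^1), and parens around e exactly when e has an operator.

[0] 20 ≡ 4·5 (base 5). Lift 6: 24. −1: 23.
[1] 23 ≡ 3·6 + 5 (base 6). Lift 7: 26. −1: 25.
[2] 25 ≡ 3·7 + 4 (base 7). Lift 8: 28. −1: 27.

ω·3 + 4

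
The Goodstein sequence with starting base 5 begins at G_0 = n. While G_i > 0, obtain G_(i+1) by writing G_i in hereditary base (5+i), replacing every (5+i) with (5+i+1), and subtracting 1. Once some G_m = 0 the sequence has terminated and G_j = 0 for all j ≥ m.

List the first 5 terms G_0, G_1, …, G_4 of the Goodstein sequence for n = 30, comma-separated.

30 —HB5→ 5^2 + 5 —bump→ 6^2 + 6 = 42 —(−1)→ 41
41 —HB6→ 6^2 + 5 —bump→ 7^2 + 5 = 54 —(−1)→ 53
53 —HB7→ 7^2 + 4 —bump→ 8^2 + 4 = 68 —(−1)→ 67
67 —HB8→ 8^2 + 3 —bump→ 9^2 + 3 = 84 —(−1)→ 83

30, 41, 53, 67, 83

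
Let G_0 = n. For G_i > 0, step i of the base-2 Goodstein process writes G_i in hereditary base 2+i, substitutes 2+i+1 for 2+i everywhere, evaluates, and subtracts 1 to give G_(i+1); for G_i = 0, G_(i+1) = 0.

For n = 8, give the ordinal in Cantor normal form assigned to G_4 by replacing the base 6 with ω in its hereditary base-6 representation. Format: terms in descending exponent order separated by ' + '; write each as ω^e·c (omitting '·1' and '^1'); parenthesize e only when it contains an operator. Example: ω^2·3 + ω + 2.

[0] 8 ≡ 2^(2 + 1) (base 2). Lift 3: 81. −1: 80.
[1] 80 ≡ 2·3^3 + 2·3^2 + 2·3 + 2 (base 3). Lift 4: 554. −1: 553.
[2] 553 ≡ 2·4^4 + 2·4^2 + 2·4 + 1 (base 4). Lift 5: 6311. −1: 6310.
[3] 6310 ≡ 2·5^5 + 2·5^2 + 2·5 (base 5). Lift 6: 93396. −1: 93395.
[4] 93395 ≡ 2·6^6 + 2·6^2 + 6 + 5 (base 6). Lift 7: 1647196. −1: 1647195.

ω^ω·2 + ω^2·2 + ω + 5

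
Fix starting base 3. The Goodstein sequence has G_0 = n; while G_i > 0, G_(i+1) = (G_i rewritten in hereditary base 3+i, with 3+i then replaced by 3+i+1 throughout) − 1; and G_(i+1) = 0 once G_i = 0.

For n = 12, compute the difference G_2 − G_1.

[0] 12 ≡ 3^2 + 3 (base 3). Lift 4: 20. −1: 19.
[1] 19 ≡ 4^2 + 3 (base 4). Lift 5: 28. −1: 27.

8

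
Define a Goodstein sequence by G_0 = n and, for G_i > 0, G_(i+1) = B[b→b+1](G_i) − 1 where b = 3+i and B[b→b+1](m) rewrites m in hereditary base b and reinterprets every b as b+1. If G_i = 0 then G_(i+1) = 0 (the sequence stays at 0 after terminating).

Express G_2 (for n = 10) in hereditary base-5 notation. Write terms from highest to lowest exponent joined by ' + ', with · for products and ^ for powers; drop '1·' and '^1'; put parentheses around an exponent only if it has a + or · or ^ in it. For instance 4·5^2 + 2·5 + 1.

4·5 + 4

10 —HB3→ 3^2 + 1 —bump→ 4^2 + 1 = 17 —(−1)→ 16
16 —HB4→ 4^2 —bump→ 5^2 = 25 —(−1)→ 24
24 —HB5→ 4·5 + 4 —bump→ 4·6 + 4 = 28 —(−1)→ 27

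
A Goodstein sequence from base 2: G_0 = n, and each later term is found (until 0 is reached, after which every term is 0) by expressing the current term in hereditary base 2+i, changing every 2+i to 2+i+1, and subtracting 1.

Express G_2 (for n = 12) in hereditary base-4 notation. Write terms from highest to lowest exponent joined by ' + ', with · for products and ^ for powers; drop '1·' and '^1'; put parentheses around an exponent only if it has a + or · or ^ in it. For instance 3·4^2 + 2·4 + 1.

base 2: 12 = 2^(2 + 1) + 2^2; at 3: 3^(3 + 1) + 3^3 = 108; next = 107
base 3: 107 = 3^(3 + 1) + 2·3^2 + 2·3 + 2; at 4: 4^(4 + 1) + 2·4^2 + 2·4 + 2 = 1066; next = 1065
base 4: 1065 = 4^(4 + 1) + 2·4^2 + 2·4 + 1; at 5: 5^(5 + 1) + 2·5^2 + 2·5 + 1 = 15686; next = 15685

4^(4 + 1) + 2·4^2 + 2·4 + 1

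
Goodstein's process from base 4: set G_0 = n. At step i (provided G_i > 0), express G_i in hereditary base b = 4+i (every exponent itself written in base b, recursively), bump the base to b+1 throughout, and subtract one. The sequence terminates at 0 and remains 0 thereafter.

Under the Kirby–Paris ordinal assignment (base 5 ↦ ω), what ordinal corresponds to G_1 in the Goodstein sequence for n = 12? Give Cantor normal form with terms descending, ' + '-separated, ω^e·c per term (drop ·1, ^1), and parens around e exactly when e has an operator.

ω·2 + 4

G_0 = 12. HB_4(12) = 3·4. Bump = 15. G_1 = 14.
G_1 = 14. HB_5(14) = 2·5 + 4. Bump = 16. G_2 = 15.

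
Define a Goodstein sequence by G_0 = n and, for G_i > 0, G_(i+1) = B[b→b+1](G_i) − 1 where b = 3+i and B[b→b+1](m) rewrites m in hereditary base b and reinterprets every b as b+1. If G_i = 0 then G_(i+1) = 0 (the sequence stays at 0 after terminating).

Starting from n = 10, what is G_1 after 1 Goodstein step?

16

(0) 10|_3 = 3^2 + 1 ↦ 4^2 + 1|_4 = 17 ⇒ 16
(1) 16|_4 = 4^2 ↦ 5^2|_5 = 25 ⇒ 24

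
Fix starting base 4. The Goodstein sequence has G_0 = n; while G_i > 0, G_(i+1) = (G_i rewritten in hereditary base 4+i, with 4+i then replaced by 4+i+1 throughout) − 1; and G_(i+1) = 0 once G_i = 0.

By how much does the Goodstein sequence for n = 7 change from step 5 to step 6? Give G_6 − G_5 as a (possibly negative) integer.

base 4: 7 = 4 + 3; at 5: 5 + 3 = 8; next = 7
base 5: 7 = 5 + 2; at 6: 6 + 2 = 8; next = 7
base 6: 7 = 6 + 1; at 7: 7 + 1 = 8; next = 7
base 7: 7 = 7; at 8: 8 = 8; next = 7
base 8: 7 = 7; at 9: 7 = 7; next = 6
base 9: 6 = 6; at 10: 6 = 6; next = 5

-1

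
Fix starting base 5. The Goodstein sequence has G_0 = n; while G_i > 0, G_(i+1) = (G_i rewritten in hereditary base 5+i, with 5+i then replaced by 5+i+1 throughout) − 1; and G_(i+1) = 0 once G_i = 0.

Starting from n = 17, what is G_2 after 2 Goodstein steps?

17 —HB5→ 3·5 + 2 —bump→ 3·6 + 2 = 20 —(−1)→ 19
19 —HB6→ 3·6 + 1 —bump→ 3·7 + 1 = 22 —(−1)→ 21
21 —HB7→ 3·7 —bump→ 3·8 = 24 —(−1)→ 23

21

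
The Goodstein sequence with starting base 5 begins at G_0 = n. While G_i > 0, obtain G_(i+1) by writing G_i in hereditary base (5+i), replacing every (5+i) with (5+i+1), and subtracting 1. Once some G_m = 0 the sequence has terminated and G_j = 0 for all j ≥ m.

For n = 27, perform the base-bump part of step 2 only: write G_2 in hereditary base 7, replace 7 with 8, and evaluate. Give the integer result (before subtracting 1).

27 —HB5→ 5^2 + 2 —bump→ 6^2 + 2 = 38 —(−1)→ 37
37 —HB6→ 6^2 + 1 —bump→ 7^2 + 1 = 50 —(−1)→ 49
49 —HB7→ 7^2 —bump→ 8^2 = 64 —(−1)→ 63

64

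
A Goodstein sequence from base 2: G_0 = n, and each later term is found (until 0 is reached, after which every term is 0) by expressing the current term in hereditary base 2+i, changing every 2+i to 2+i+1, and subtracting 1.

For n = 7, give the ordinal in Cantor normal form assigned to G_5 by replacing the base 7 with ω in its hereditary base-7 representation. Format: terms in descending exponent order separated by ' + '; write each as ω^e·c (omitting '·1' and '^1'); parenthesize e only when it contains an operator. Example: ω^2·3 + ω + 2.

ω^ω

G_0 = 7. HB_2(7) = 2^2 + 2 + 1. Bump = 31. G_1 = 30.
G_1 = 30. HB_3(30) = 3^3 + 3. Bump = 260. G_2 = 259.
G_2 = 259. HB_4(259) = 4^4 + 3. Bump = 3128. G_3 = 3127.
G_3 = 3127. HB_5(3127) = 5^5 + 2. Bump = 46658. G_4 = 46657.
G_4 = 46657. HB_6(46657) = 6^6 + 1. Bump = 823544. G_5 = 823543.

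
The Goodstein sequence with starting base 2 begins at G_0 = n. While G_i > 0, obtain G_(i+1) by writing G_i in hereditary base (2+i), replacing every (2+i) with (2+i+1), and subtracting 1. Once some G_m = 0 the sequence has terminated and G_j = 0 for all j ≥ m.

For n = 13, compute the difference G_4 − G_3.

step 0: 13 = 2^(2 + 1) + 2^2 + 1; sub 3 for 2: 3^(3 + 1) + 3^3 + 1; = 109; G_1 = 109−1 = 108
step 1: 108 = 3^(3 + 1) + 3^3; sub 4 for 3: 4^(4 + 1) + 4^4; = 1280; G_2 = 1280−1 = 1279
step 2: 1279 = 4^(4 + 1) + 3·4^3 + 3·4^2 + 3·4 + 3; sub 5 for 4: 5^(5 + 1) + 3·5^3 + 3·5^2 + 3·5 + 3; = 16093; G_3 = 16093−1 = 16092
step 3: 16092 = 5^(5 + 1) + 3·5^3 + 3·5^2 + 3·5 + 2; sub 6 for 5: 6^(6 + 1) + 3·6^3 + 3·6^2 + 3·6 + 2; = 280712; G_4 = 280712−1 = 280711

264619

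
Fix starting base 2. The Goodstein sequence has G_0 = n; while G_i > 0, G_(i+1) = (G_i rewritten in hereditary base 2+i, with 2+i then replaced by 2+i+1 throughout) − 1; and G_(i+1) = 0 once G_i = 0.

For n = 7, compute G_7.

37665879

7 —HB2→ 2^2 + 2 + 1 —bump→ 3^3 + 3 + 1 = 31 —(−1)→ 30
30 —HB3→ 3^3 + 3 —bump→ 4^4 + 4 = 260 —(−1)→ 259
259 —HB4→ 4^4 + 3 —bump→ 5^5 + 3 = 3128 —(−1)→ 3127
3127 —HB5→ 5^5 + 2 —bump→ 6^6 + 2 = 46658 —(−1)→ 46657
46657 —HB6→ 6^6 + 1 —bump→ 7^7 + 1 = 823544 —(−1)→ 823543
823543 —HB7→ 7^7 —bump→ 8^8 = 16777216 —(−1)→ 16777215
16777215 —HB8→ 7·8^7 + 7·8^6 + 7·8^5 + 7·8^4 + 7·8^3 + 7·8^2 + 7·8 + 7 —bump→ 7·9^7 + 7·9^6 + 7·9^5 + 7·9^4 + 7·9^3 + 7·9^2 + 7·9 + 7 = 37665880 —(−1)→ 37665879
37665879 —HB9→ 7·9^7 + 7·9^6 + 7·9^5 + 7·9^4 + 7·9^3 + 7·9^2 + 7·9 + 6 —bump→ 7·10^7 + 7·10^6 + 7·10^5 + 7·10^4 + 7·10^3 + 7·10^2 + 7·10 + 6 = 77777776 —(−1)→ 77777775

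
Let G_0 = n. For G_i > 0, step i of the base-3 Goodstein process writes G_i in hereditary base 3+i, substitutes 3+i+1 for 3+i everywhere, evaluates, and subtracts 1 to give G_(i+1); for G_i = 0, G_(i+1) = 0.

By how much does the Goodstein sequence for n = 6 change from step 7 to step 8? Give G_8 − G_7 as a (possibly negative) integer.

-1

i=0: 6 = 2·3 (b=3); 3→4: 2·4 = 8; 8−1 = 7
i=1: 7 = 4 + 3 (b=4); 4→5: 5 + 3 = 8; 8−1 = 7
i=2: 7 = 5 + 2 (b=5); 5→6: 6 + 2 = 8; 8−1 = 7
i=3: 7 = 6 + 1 (b=6); 6→7: 7 + 1 = 8; 8−1 = 7
i=4: 7 = 7 (b=7); 7→8: 8 = 8; 8−1 = 7
i=5: 7 = 7 (b=8); 8→9: 7 = 7; 7−1 = 6
i=6: 6 = 6 (b=9); 9→10: 6 = 6; 6−1 = 5
i=7: 5 = 5 (b=10); 10→11: 5 = 5; 5−1 = 4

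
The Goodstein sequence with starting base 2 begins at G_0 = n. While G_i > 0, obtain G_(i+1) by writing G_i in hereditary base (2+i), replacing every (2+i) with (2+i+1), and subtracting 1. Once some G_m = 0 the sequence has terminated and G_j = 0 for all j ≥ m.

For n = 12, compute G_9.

12 —HB2→ 2^(2 + 1) + 2^2 —bump→ 3^(3 + 1) + 3^3 = 108 —(−1)→ 107
107 —HB3→ 3^(3 + 1) + 2·3^2 + 2·3 + 2 —bump→ 4^(4 + 1) + 2·4^2 + 2·4 + 2 = 1066 —(−1)→ 1065
1065 —HB4→ 4^(4 + 1) + 2·4^2 + 2·4 + 1 —bump→ 5^(5 + 1) + 2·5^2 + 2·5 + 1 = 15686 —(−1)→ 15685
15685 —HB5→ 5^(5 + 1) + 2·5^2 + 2·5 —bump→ 6^(6 + 1) + 2·6^2 + 2·6 = 280020 —(−1)→ 280019
280019 —HB6→ 6^(6 + 1) + 2·6^2 + 6 + 5 —bump→ 7^(7 + 1) + 2·7^2 + 7 + 5 = 5764911 —(−1)→ 5764910
5764910 —HB7→ 7^(7 + 1) + 2·7^2 + 7 + 4 —bump→ 8^(8 + 1) + 2·8^2 + 8 + 4 = 134217868 —(−1)→ 134217867
134217867 —HB8→ 8^(8 + 1) + 2·8^2 + 8 + 3 —bump→ 9^(9 + 1) + 2·9^2 + 9 + 3 = 3486784575 —(−1)→ 3486784574
3486784574 —HB9→ 9^(9 + 1) + 2·9^2 + 9 + 2 —bump→ 10^(10 + 1) + 2·10^2 + 10 + 2 = 100000000212 —(−1)→ 100000000211
100000000211 —HB10→ 10^(10 + 1) + 2·10^2 + 10 + 1 —bump→ 11^(11 + 1) + 2·11^2 + 11 + 1 = 3138428376975 —(−1)→ 3138428376974

3138428376974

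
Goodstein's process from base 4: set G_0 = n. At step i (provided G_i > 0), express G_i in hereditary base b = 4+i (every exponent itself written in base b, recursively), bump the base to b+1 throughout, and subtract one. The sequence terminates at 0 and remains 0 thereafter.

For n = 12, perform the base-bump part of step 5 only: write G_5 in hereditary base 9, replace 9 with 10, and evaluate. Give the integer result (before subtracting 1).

(0) 12|_4 = 3·4 ↦ 3·5|_5 = 15 ⇒ 14
(1) 14|_5 = 2·5 + 4 ↦ 2·6 + 4|_6 = 16 ⇒ 15
(2) 15|_6 = 2·6 + 3 ↦ 2·7 + 3|_7 = 17 ⇒ 16
(3) 16|_7 = 2·7 + 2 ↦ 2·8 + 2|_8 = 18 ⇒ 17
(4) 17|_8 = 2·8 + 1 ↦ 2·9 + 1|_9 = 19 ⇒ 18
(5) 18|_9 = 2·9 ↦ 2·10|_10 = 20 ⇒ 19

20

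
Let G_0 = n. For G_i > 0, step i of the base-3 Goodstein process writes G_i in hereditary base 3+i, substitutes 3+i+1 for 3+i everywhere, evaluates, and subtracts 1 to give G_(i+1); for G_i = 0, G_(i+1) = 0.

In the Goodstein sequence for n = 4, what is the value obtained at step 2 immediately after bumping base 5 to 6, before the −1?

4

[0] 4 ≡ 3 + 1 (base 3). Lift 4: 5. −1: 4.
[1] 4 ≡ 4 (base 4). Lift 5: 5. −1: 4.
[2] 4 ≡ 4 (base 5). Lift 6: 4. −1: 3.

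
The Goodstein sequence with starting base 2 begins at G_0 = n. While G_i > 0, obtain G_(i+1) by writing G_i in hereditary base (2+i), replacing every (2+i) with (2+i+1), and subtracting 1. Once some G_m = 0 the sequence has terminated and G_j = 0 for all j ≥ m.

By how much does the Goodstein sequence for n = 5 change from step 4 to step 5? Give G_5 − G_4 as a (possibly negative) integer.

5 —HB2→ 2^2 + 1 —bump→ 3^3 + 1 = 28 —(−1)→ 27
27 —HB3→ 3^3 —bump→ 4^4 = 256 —(−1)→ 255
255 —HB4→ 3·4^3 + 3·4^2 + 3·4 + 3 —bump→ 3·5^3 + 3·5^2 + 3·5 + 3 = 468 —(−1)→ 467
467 —HB5→ 3·5^3 + 3·5^2 + 3·5 + 2 —bump→ 3·6^3 + 3·6^2 + 3·6 + 2 = 776 —(−1)→ 775
775 —HB6→ 3·6^3 + 3·6^2 + 3·6 + 1 —bump→ 3·7^3 + 3·7^2 + 3·7 + 1 = 1198 —(−1)→ 1197

422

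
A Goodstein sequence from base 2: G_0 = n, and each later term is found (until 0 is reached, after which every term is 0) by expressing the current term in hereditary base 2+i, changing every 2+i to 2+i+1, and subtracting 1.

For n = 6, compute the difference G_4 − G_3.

(0) 6|_2 = 2^2 + 2 ↦ 3^3 + 3|_3 = 30 ⇒ 29
(1) 29|_3 = 3^3 + 2 ↦ 4^4 + 2|_4 = 258 ⇒ 257
(2) 257|_4 = 4^4 + 1 ↦ 5^5 + 1|_5 = 3126 ⇒ 3125
(3) 3125|_5 = 5^5 ↦ 6^6|_6 = 46656 ⇒ 46655

43530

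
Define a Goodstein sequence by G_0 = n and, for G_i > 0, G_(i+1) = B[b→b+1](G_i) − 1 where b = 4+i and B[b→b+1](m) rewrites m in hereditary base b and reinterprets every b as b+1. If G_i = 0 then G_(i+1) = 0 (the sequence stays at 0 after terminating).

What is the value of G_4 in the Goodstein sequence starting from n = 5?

3

G_0 = 5. HB_4(5) = 4 + 1. Bump = 6. G_1 = 5.
G_1 = 5. HB_5(5) = 5. Bump = 6. G_2 = 5.
G_2 = 5. HB_6(5) = 5. Bump = 5. G_3 = 4.
G_3 = 4. HB_7(4) = 4. Bump = 4. G_4 = 3.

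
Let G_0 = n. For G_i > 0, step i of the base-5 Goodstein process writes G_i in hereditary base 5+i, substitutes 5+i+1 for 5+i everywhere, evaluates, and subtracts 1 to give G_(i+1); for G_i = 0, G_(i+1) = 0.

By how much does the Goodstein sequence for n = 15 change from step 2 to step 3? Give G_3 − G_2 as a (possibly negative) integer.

G_0 = 15. HB_5(15) = 3·5. Bump = 18. G_1 = 17.
G_1 = 17. HB_6(17) = 2·6 + 5. Bump = 19. G_2 = 18.
G_2 = 18. HB_7(18) = 2·7 + 4. Bump = 20. G_3 = 19.

1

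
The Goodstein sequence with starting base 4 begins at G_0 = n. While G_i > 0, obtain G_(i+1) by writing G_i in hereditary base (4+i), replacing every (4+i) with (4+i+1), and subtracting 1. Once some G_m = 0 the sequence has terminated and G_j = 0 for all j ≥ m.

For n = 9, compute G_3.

step 0: 9 = 2·4 + 1; sub 5 for 4: 2·5 + 1; = 11; G_1 = 11−1 = 10
step 1: 10 = 2·5; sub 6 for 5: 2·6; = 12; G_2 = 12−1 = 11
step 2: 11 = 6 + 5; sub 7 for 6: 7 + 5; = 12; G_3 = 12−1 = 11
step 3: 11 = 7 + 4; sub 8 for 7: 8 + 4; = 12; G_4 = 12−1 = 11

11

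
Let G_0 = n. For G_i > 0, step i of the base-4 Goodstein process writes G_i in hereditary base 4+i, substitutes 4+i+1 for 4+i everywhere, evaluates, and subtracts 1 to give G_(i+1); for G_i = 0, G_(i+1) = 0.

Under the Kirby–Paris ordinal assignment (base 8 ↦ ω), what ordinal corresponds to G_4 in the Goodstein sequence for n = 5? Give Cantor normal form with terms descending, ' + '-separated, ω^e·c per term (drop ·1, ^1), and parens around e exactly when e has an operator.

3

5 —HB4→ 4 + 1 —bump→ 5 + 1 = 6 —(−1)→ 5
5 —HB5→ 5 —bump→ 6 = 6 —(−1)→ 5
5 —HB6→ 5 —bump→ 5 = 5 —(−1)→ 4
4 —HB7→ 4 —bump→ 4 = 4 —(−1)→ 3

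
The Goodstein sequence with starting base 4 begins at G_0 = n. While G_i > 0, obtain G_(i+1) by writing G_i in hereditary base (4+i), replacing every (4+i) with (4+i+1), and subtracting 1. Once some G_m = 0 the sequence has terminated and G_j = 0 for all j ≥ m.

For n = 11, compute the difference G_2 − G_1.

1

i=0: 11 = 2·4 + 3 (b=4); 4→5: 2·5 + 3 = 13; 13−1 = 12
i=1: 12 = 2·5 + 2 (b=5); 5→6: 2·6 + 2 = 14; 14−1 = 13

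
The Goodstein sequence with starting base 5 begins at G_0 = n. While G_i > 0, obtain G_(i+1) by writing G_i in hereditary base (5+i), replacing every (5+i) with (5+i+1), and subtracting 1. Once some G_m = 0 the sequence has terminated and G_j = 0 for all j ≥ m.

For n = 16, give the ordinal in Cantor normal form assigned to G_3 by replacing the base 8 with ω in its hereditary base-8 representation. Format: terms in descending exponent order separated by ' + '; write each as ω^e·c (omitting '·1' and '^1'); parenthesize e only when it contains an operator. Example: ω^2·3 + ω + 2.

[0] 16 ≡ 3·5 + 1 (base 5). Lift 6: 19. −1: 18.
[1] 18 ≡ 3·6 (base 6). Lift 7: 21. −1: 20.
[2] 20 ≡ 2·7 + 6 (base 7). Lift 8: 22. −1: 21.
[3] 21 ≡ 2·8 + 5 (base 8). Lift 9: 23. −1: 22.

ω·2 + 5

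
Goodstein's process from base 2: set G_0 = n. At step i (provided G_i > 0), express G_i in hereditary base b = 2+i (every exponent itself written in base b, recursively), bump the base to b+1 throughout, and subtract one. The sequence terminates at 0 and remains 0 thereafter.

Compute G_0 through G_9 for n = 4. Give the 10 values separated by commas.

4, 26, 41, 60, 83, 109, 139, 173, 211, 253

[0] 4 ≡ 2^2 (base 2). Lift 3: 27. −1: 26.
[1] 26 ≡ 2·3^2 + 2·3 + 2 (base 3). Lift 4: 42. −1: 41.
[2] 41 ≡ 2·4^2 + 2·4 + 1 (base 4). Lift 5: 61. −1: 60.
[3] 60 ≡ 2·5^2 + 2·5 (base 5). Lift 6: 84. −1: 83.
[4] 83 ≡ 2·6^2 + 6 + 5 (base 6). Lift 7: 110. −1: 109.
[5] 109 ≡ 2·7^2 + 7 + 4 (base 7). Lift 8: 140. −1: 139.
[6] 139 ≡ 2·8^2 + 8 + 3 (base 8). Lift 9: 174. −1: 173.
[7] 173 ≡ 2·9^2 + 9 + 2 (base 9). Lift 10: 212. −1: 211.
[8] 211 ≡ 2·10^2 + 10 + 1 (base 10). Lift 11: 254. −1: 253.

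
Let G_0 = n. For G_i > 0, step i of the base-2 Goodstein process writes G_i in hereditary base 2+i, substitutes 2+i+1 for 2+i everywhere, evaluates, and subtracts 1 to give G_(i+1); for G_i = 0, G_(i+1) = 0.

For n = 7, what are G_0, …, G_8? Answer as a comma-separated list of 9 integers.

7, 30, 259, 3127, 46657, 823543, 16777215, 37665879, 77777775

G_0 = 7. HB_2(7) = 2^2 + 2 + 1. Bump = 31. G_1 = 30.
G_1 = 30. HB_3(30) = 3^3 + 3. Bump = 260. G_2 = 259.
G_2 = 259. HB_4(259) = 4^4 + 3. Bump = 3128. G_3 = 3127.
G_3 = 3127. HB_5(3127) = 5^5 + 2. Bump = 46658. G_4 = 46657.
G_4 = 46657. HB_6(46657) = 6^6 + 1. Bump = 823544. G_5 = 823543.
G_5 = 823543. HB_7(823543) = 7^7. Bump = 16777216. G_6 = 16777215.
G_6 = 16777215. HB_8(16777215) = 7·8^7 + 7·8^6 + 7·8^5 + 7·8^4 + 7·8^3 + 7·8^2 + 7·8 + 7. Bump = 37665880. G_7 = 37665879.
G_7 = 37665879. HB_9(37665879) = 7·9^7 + 7·9^6 + 7·9^5 + 7·9^4 + 7·9^3 + 7·9^2 + 7·9 + 6. Bump = 77777776. G_8 = 77777775.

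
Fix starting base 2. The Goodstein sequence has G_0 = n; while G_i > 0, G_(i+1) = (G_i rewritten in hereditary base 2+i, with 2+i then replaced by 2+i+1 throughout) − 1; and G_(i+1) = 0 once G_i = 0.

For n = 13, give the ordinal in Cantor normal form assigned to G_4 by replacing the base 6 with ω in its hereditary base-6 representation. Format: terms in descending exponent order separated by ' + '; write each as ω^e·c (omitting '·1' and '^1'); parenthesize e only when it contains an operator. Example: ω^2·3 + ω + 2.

ω^(ω + 1) + ω^3·3 + ω^2·3 + ω·3 + 1

[0] 13 ≡ 2^(2 + 1) + 2^2 + 1 (base 2). Lift 3: 109. −1: 108.
[1] 108 ≡ 3^(3 + 1) + 3^3 (base 3). Lift 4: 1280. −1: 1279.
[2] 1279 ≡ 4^(4 + 1) + 3·4^3 + 3·4^2 + 3·4 + 3 (base 4). Lift 5: 16093. −1: 16092.
[3] 16092 ≡ 5^(5 + 1) + 3·5^3 + 3·5^2 + 3·5 + 2 (base 5). Lift 6: 280712. −1: 280711.
[4] 280711 ≡ 6^(6 + 1) + 3·6^3 + 3·6^2 + 3·6 + 1 (base 6). Lift 7: 5765999. −1: 5765998.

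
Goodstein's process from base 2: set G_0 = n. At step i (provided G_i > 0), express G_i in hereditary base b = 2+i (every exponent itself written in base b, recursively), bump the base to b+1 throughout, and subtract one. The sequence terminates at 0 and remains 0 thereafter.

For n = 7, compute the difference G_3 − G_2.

2868

G_0 = 7. HB_2(7) = 2^2 + 2 + 1. Bump = 31. G_1 = 30.
G_1 = 30. HB_3(30) = 3^3 + 3. Bump = 260. G_2 = 259.
G_2 = 259. HB_4(259) = 4^4 + 3. Bump = 3128. G_3 = 3127.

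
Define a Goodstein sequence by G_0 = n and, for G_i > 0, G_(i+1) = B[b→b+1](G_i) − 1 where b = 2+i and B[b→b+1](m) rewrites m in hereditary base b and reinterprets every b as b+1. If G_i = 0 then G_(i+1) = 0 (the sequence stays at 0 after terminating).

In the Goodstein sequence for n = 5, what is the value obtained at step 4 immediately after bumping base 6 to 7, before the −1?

base 2: 5 = 2^2 + 1; at 3: 3^3 + 1 = 28; next = 27
base 3: 27 = 3^3; at 4: 4^4 = 256; next = 255
base 4: 255 = 3·4^3 + 3·4^2 + 3·4 + 3; at 5: 3·5^3 + 3·5^2 + 3·5 + 3 = 468; next = 467
base 5: 467 = 3·5^3 + 3·5^2 + 3·5 + 2; at 6: 3·6^3 + 3·6^2 + 3·6 + 2 = 776; next = 775

1198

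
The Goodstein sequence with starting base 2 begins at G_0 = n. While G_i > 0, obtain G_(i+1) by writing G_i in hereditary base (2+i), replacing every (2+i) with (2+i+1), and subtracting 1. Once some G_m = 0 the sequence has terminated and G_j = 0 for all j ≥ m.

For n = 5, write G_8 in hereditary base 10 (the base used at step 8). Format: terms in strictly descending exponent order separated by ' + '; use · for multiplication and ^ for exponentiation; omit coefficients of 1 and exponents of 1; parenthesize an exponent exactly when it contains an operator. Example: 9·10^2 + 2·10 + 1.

G_0 = 5. HB_2(5) = 2^2 + 1. Bump = 28. G_1 = 27.
G_1 = 27. HB_3(27) = 3^3. Bump = 256. G_2 = 255.
G_2 = 255. HB_4(255) = 3·4^3 + 3·4^2 + 3·4 + 3. Bump = 468. G_3 = 467.
G_3 = 467. HB_5(467) = 3·5^3 + 3·5^2 + 3·5 + 2. Bump = 776. G_4 = 775.
G_4 = 775. HB_6(775) = 3·6^3 + 3·6^2 + 3·6 + 1. Bump = 1198. G_5 = 1197.
G_5 = 1197. HB_7(1197) = 3·7^3 + 3·7^2 + 3·7. Bump = 1752. G_6 = 1751.
G_6 = 1751. HB_8(1751) = 3·8^3 + 3·8^2 + 2·8 + 7. Bump = 2455. G_7 = 2454.
G_7 = 2454. HB_9(2454) = 3·9^3 + 3·9^2 + 2·9 + 6. Bump = 3326. G_8 = 3325.

3·10^3 + 3·10^2 + 2·10 + 5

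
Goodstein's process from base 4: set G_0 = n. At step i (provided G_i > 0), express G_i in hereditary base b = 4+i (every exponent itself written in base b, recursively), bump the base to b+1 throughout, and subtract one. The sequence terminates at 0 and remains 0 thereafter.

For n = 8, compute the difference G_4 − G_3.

G_0=8  [base 4] 2·4  →[4↦5]→  2·5 = 10  −1 ⇒ G_1=9
G_1=9  [base 5] 5 + 4  →[5↦6]→  6 + 4 = 10  −1 ⇒ G_2=9
G_2=9  [base 6] 6 + 3  →[6↦7]→  7 + 3 = 10  −1 ⇒ G_3=9
G_3=9  [base 7] 7 + 2  →[7↦8]→  8 + 2 = 10  −1 ⇒ G_4=9

0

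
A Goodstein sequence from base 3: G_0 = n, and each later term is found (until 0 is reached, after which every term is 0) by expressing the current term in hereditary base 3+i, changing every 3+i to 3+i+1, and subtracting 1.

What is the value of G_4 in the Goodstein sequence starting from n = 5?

[0] 5 ≡ 3 + 2 (base 3). Lift 4: 6. −1: 5.
[1] 5 ≡ 4 + 1 (base 4). Lift 5: 6. −1: 5.
[2] 5 ≡ 5 (base 5). Lift 6: 6. −1: 5.
[3] 5 ≡ 5 (base 6). Lift 7: 5. −1: 4.
[4] 4 ≡ 4 (base 7). Lift 8: 4. −1: 3.

4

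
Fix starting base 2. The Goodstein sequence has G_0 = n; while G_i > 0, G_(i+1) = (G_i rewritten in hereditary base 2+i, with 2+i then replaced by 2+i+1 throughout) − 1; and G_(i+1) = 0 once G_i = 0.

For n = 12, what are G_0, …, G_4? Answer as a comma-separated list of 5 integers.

12, 107, 1065, 15685, 280019

[0] 12 ≡ 2^(2 + 1) + 2^2 (base 2). Lift 3: 108. −1: 107.
[1] 107 ≡ 3^(3 + 1) + 2·3^2 + 2·3 + 2 (base 3). Lift 4: 1066. −1: 1065.
[2] 1065 ≡ 4^(4 + 1) + 2·4^2 + 2·4 + 1 (base 4). Lift 5: 15686. −1: 15685.
[3] 15685 ≡ 5^(5 + 1) + 2·5^2 + 2·5 (base 5). Lift 6: 280020. −1: 280019.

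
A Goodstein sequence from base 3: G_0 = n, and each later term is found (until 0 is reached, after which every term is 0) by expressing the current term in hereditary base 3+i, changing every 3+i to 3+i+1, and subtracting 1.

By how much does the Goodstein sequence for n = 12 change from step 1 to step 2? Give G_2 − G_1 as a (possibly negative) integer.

G_0=12  [base 3] 3^2 + 3  →[3↦4]→  4^2 + 4 = 20  −1 ⇒ G_1=19
G_1=19  [base 4] 4^2 + 3  →[4↦5]→  5^2 + 3 = 28  −1 ⇒ G_2=27

8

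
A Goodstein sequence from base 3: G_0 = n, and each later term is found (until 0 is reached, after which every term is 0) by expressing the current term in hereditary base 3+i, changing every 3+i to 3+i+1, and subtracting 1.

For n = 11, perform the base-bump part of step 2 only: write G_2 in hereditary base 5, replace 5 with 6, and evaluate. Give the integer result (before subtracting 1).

step 0: 11 = 3^2 + 2; sub 4 for 3: 4^2 + 2; = 18; G_1 = 18−1 = 17
step 1: 17 = 4^2 + 1; sub 5 for 4: 5^2 + 1; = 26; G_2 = 26−1 = 25
step 2: 25 = 5^2; sub 6 for 5: 6^2; = 36; G_3 = 36−1 = 35

36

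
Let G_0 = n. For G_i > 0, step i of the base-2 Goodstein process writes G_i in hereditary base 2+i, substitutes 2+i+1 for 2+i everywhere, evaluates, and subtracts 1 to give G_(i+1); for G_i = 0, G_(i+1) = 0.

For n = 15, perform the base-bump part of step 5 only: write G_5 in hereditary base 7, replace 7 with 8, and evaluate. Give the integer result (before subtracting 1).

150994944

base 2: 15 = 2^(2 + 1) + 2^2 + 2 + 1; at 3: 3^(3 + 1) + 3^3 + 3 + 1 = 112; next = 111
base 3: 111 = 3^(3 + 1) + 3^3 + 3; at 4: 4^(4 + 1) + 4^4 + 4 = 1284; next = 1283
base 4: 1283 = 4^(4 + 1) + 4^4 + 3; at 5: 5^(5 + 1) + 5^5 + 3 = 18753; next = 18752
base 5: 18752 = 5^(5 + 1) + 5^5 + 2; at 6: 6^(6 + 1) + 6^6 + 2 = 326594; next = 326593
base 6: 326593 = 6^(6 + 1) + 6^6 + 1; at 7: 7^(7 + 1) + 7^7 + 1 = 6588345; next = 6588344
base 7: 6588344 = 7^(7 + 1) + 7^7; at 8: 8^(8 + 1) + 8^8 = 150994944; next = 150994943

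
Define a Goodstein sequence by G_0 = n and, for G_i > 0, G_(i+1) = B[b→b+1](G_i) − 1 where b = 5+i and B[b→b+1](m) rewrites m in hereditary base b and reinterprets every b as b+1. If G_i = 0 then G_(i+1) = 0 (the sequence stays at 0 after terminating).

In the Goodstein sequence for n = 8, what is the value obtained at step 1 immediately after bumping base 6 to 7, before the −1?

step 0: 8 = 5 + 3; sub 6 for 5: 6 + 3; = 9; G_1 = 9−1 = 8
step 1: 8 = 6 + 2; sub 7 for 6: 7 + 2; = 9; G_2 = 9−1 = 8

9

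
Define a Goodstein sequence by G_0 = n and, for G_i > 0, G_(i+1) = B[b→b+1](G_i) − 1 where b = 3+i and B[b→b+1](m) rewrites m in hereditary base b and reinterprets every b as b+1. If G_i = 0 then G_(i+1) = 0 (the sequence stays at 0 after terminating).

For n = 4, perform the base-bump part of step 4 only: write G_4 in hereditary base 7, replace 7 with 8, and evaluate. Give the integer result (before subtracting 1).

G_0=4  [base 3] 3 + 1  →[3↦4]→  4 + 1 = 5  −1 ⇒ G_1=4
G_1=4  [base 4] 4  →[4↦5]→  5 = 5  −1 ⇒ G_2=4
G_2=4  [base 5] 4  →[5↦6]→  4 = 4  −1 ⇒ G_3=3
G_3=3  [base 6] 3  →[6↦7]→  3 = 3  −1 ⇒ G_4=2
G_4=2  [base 7] 2  →[7↦8]→  2 = 2  −1 ⇒ G_5=1

2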